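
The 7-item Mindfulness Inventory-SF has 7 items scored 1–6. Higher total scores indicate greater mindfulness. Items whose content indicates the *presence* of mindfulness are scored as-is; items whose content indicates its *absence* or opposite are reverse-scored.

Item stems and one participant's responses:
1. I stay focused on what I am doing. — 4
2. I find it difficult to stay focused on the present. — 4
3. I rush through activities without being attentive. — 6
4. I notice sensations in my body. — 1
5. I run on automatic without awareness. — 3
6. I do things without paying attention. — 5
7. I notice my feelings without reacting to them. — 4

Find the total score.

Items 2, 3, 5, 6 describe the absence/opposite of mindfulness → reverse-score.
on a 1–6 scale, reversed = 7 − raw.
  item 1: 4
  item 2: 7 − 4 = 3
  item 3: 7 − 6 = 1
  item 4: 1
  item 5: 7 − 3 = 4
  item 6: 7 − 5 = 2
  item 7: 4
Total = 4 + 3 + 1 + 1 + 4 + 2 + 4 = 19

19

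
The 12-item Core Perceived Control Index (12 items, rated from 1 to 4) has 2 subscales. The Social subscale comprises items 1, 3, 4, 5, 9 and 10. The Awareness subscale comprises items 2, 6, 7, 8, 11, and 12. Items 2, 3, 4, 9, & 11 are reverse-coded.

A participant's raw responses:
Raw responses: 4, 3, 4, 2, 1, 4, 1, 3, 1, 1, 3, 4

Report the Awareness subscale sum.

Awareness items: 2, 6, 7, 8, 11, 12.
Of these, items 2 & 11 are reverse-coded; on a 1–4 scale, reversed = 5 − raw.
  item 2: 5 − 3 = 2
  item 6: 4
  item 7: 1
  item 8: 3
  item 11: 5 − 3 = 2
  item 12: 4
Sum = 2 + 4 + 1 + 3 + 2 + 4 = 16

16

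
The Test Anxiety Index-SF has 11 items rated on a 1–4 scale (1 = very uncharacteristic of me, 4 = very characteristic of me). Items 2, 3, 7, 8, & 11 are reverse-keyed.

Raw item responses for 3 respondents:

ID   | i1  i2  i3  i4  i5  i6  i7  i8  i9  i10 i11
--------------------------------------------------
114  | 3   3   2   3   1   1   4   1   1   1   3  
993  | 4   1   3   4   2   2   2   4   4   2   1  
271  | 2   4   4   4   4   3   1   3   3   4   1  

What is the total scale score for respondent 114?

22

Respondent 114 raw: 3, 3, 2, 3, 1, 1, 4, 1, 1, 1, 3.
Reverse-coded (reverse-coded value = 5 − response):
  item 1: 3
  item 2: 5 − 3 = 2
  item 3: 5 − 2 = 3
  item 4: 3
  item 5: 1
  item 6: 1
  item 7: 5 − 4 = 1
  item 8: 5 − 1 = 4
  item 9: 1
  item 10: 1
  item 11: 5 − 3 = 2
Sum = 3 + 2 + 3 + 3 + 1 + 1 + 1 + 4 + 1 + 1 + 2 = 22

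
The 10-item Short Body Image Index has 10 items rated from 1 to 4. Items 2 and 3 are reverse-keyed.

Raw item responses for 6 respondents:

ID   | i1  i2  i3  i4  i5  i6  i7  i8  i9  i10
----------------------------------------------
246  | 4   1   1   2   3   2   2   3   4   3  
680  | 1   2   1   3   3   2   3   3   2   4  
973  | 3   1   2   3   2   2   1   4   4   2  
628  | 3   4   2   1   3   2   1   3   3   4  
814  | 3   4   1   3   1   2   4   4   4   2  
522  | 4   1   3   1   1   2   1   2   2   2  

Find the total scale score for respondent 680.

Respondent 680 raw: 1, 2, 1, 3, 3, 2, 3, 3, 2, 4.
Reverse-coded (on a 1–4 scale, reversed = 5 − raw):
  item 1: 1
  item 2: 5 − 2 = 3
  item 3: 5 − 1 = 4
  item 4: 3
  item 5: 3
  item 6: 2
  item 7: 3
  item 8: 3
  item 9: 2
  item 10: 4
Sum = 1 + 3 + 4 + 3 + 3 + 2 + 3 + 3 + 2 + 4 = 28

28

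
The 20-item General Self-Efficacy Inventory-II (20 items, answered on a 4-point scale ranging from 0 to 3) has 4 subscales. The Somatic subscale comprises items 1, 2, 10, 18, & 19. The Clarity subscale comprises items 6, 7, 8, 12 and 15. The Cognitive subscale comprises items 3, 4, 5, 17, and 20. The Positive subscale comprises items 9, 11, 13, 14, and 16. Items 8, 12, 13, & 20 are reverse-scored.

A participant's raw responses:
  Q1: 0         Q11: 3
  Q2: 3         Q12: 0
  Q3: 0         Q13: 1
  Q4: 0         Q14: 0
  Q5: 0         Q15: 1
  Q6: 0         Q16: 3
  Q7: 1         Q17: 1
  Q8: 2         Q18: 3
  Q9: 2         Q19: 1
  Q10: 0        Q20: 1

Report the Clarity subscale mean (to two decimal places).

1.20

Clarity items: 6, 7, 8, 12, 15.
Of these, items 8 and 12 are reverse-scored; reversed = (0+3) − raw = 3 − raw.
  item 6: 0
  item 7: 1
  item 8: 3 − 2 = 1
  item 12: 3 − 0 = 3
  item 15: 1
Sum = 0 + 1 + 1 + 3 + 1 = 6
Mean = 6 / 5 = 1.20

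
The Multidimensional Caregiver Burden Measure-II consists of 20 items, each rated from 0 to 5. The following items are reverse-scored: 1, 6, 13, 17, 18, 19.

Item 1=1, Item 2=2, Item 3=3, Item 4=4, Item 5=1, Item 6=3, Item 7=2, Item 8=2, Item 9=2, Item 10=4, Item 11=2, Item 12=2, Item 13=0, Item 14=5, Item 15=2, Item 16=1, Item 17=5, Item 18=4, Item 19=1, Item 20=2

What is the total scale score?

Reversing items 1, 6, 13, 17, 18, and 19 with 5 − raw:
Total = (5−1) + 2 + 3 + 4 + 1 + (5−3) + 2 + 2 + 2 + 4 + 2 + 2 + (5−0) + 5 + 2 + 1 + (5−5) + (5−4) + (5−1) + 2
      = 4 + 2 + 3 + 4 + 1 + 2 + 2 + 2 + 2 + 4 + 2 + 2 + 5 + 5 + 2 + 1 + 0 + 1 + 4 + 2 = 50

50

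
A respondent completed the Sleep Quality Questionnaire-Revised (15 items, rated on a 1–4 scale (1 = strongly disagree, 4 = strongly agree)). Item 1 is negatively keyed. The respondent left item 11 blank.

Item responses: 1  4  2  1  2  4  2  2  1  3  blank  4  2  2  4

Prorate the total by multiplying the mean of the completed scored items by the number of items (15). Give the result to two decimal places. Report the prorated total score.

Reverse-coded (reversed = (1+4) − raw = 5 − raw):
  item 1: 5 − 1 = 4
Completed scored items (14 of 15): 4, 4, 2, 1, 2, 4, 2, 2, 1, 3, 4, 2, 2, 4; sum = 37.
Person mean = 37 / 14 ≈ 2.6429
Prorated total = (37 / 14) × 15 = 39.64 (to 2 dp)

39.64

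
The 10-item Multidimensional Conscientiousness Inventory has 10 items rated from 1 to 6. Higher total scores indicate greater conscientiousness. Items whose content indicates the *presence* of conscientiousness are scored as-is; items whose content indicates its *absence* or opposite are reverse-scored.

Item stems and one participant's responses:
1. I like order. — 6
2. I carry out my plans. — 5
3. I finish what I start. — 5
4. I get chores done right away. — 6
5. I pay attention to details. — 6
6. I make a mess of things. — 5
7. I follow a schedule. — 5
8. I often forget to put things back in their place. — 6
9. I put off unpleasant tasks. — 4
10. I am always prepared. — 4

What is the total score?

43

Items 6, 8, 9 describe the absence/opposite of conscientiousness → reverse-score.
on a 1–6 scale, reversed = 7 − raw.
  item 1: 6
  item 2: 5
  item 3: 5
  item 4: 6
  item 5: 6
  item 6: 7 − 5 = 2
  item 7: 5
  item 8: 7 − 6 = 1
  item 9: 7 − 4 = 3
  item 10: 4
Total = 6 + 5 + 5 + 6 + 6 + 2 + 5 + 1 + 3 + 4 = 43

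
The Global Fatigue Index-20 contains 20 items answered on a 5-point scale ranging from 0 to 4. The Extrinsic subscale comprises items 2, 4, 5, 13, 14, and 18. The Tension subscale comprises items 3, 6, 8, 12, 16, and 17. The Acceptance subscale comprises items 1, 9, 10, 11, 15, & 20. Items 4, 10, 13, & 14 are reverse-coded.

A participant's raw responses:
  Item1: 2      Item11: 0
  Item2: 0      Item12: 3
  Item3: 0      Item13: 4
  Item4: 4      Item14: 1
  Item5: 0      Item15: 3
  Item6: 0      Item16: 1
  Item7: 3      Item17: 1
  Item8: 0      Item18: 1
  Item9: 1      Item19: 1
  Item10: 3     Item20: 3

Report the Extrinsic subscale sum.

4

Extrinsic items: 2, 4, 5, 13, 14, 18.
Of these, items 4, 13 and 14 are reverse-coded; reverse-coded value = 4 − response.
  item 2: 0
  item 4: 4 − 4 = 0
  item 5: 0
  item 13: 4 − 4 = 0
  item 14: 4 − 1 = 3
  item 18: 1
Sum = 0 + 0 + 0 + 0 + 3 + 1 = 4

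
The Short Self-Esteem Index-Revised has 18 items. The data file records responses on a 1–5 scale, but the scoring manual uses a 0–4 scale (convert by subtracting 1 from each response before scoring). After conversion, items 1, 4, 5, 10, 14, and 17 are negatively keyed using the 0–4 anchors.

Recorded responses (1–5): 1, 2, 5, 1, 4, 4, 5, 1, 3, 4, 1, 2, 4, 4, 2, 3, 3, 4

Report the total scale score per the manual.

37

Convert to 0–4: 0, 1, 4, 0, 3, 3, 4, 0, 2, 3, 0, 1, 3, 3, 1, 2, 2, 3
Reverse-coded (reverse-coded value = 4 − response):
  item 1: 4 − 0 = 4
  item 4: 4 − 0 = 4
  item 5: 4 − 3 = 1
  item 10: 4 − 3 = 1
  item 14: 4 − 3 = 1
  item 17: 4 − 2 = 2
Scored: 4, 1, 4, 4, 1, 3, 4, 0, 2, 1, 0, 1, 3, 1, 1, 2, 2, 3
Total = 37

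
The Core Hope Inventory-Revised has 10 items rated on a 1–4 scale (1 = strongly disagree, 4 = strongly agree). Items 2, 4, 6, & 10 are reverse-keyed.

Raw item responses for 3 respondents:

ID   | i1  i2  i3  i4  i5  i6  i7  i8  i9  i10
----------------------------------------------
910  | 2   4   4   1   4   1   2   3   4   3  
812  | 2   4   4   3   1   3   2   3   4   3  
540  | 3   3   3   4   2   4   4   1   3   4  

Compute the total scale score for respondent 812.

23

Respondent 812 raw: 2, 4, 4, 3, 1, 3, 2, 3, 4, 3.
Reverse-coded (reversed = (1+4) − raw = 5 − raw):
  item 1: 2
  item 2: 5 − 4 = 1
  item 3: 4
  item 4: 5 − 3 = 2
  item 5: 1
  item 6: 5 − 3 = 2
  item 7: 2
  item 8: 3
  item 9: 4
  item 10: 5 − 3 = 2
Sum = 2 + 1 + 4 + 2 + 1 + 2 + 2 + 3 + 4 + 2 = 23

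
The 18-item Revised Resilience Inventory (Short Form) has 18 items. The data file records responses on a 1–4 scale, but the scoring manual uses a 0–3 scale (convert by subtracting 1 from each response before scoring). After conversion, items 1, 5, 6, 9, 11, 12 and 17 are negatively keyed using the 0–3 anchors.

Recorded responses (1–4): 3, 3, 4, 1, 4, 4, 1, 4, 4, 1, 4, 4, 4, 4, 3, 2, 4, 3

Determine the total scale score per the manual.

20

Convert to 0–3: 2, 2, 3, 0, 3, 3, 0, 3, 3, 0, 3, 3, 3, 3, 2, 1, 3, 2
Reverse-coded (on a 0–3 scale, reversed = 3 − raw):
  item 1: 3 − 2 = 1
  item 5: 3 − 3 = 0
  item 6: 3 − 3 = 0
  item 9: 3 − 3 = 0
  item 11: 3 − 3 = 0
  item 12: 3 − 3 = 0
  item 17: 3 − 3 = 0
Scored: 1, 2, 3, 0, 0, 0, 0, 3, 0, 0, 0, 0, 3, 3, 2, 1, 0, 2
Total = 20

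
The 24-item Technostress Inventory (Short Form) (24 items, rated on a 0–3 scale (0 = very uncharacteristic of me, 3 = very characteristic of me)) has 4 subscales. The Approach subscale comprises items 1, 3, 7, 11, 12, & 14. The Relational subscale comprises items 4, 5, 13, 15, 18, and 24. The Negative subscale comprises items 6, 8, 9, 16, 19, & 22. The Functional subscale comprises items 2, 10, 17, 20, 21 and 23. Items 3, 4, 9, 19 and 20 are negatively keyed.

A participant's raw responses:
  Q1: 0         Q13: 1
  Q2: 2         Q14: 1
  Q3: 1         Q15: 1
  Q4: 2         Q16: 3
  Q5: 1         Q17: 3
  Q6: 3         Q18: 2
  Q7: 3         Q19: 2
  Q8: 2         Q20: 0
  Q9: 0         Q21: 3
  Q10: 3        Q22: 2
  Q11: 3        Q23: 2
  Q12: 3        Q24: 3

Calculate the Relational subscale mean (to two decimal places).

1.50

Relational items: 4, 5, 13, 15, 18, 24.
Of these, item 4 is negatively keyed; reversed = (0+3) − raw = 3 − raw.
  item 4: 3 − 2 = 1
  item 5: 1
  item 13: 1
  item 15: 1
  item 18: 2
  item 24: 3
Sum = 1 + 1 + 1 + 1 + 2 + 3 = 9
Mean = 9 / 6 = 1.50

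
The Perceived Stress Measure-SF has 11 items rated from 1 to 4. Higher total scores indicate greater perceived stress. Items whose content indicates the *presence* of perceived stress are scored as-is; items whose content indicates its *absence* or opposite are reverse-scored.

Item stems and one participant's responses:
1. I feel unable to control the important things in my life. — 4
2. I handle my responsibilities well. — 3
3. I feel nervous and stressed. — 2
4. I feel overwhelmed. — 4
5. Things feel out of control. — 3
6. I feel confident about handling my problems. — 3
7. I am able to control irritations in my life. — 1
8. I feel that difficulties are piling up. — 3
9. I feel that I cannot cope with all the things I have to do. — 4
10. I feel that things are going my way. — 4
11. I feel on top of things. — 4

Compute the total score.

Items 2, 6, 7, 10, 11 describe the absence/opposite of perceived stress → reverse-score.
on a 1–4 scale, reversed = 5 − raw.
  item 1: 4
  item 2: 5 − 3 = 2
  item 3: 2
  item 4: 4
  item 5: 3
  item 6: 5 − 3 = 2
  item 7: 5 − 1 = 4
  item 8: 3
  item 9: 4
  item 10: 5 − 4 = 1
  item 11: 5 − 4 = 1
Total = 4 + 2 + 2 + 4 + 3 + 2 + 4 + 3 + 4 + 1 + 1 = 30

30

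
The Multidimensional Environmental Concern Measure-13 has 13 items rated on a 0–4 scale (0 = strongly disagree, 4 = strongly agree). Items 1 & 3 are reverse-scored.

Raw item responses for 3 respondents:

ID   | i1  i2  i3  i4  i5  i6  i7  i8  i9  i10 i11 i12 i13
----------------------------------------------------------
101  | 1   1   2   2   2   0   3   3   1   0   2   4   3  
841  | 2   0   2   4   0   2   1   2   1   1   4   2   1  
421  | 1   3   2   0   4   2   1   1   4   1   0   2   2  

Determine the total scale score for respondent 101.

26

Respondent 101 raw: 1, 1, 2, 2, 2, 0, 3, 3, 1, 0, 2, 4, 3.
Reverse-coded (reverse-coded value = 4 − response):
  item 1: 4 − 1 = 3
  item 2: 1
  item 3: 4 − 2 = 2
  item 4: 2
  item 5: 2
  item 6: 0
  item 7: 3
  item 8: 3
  item 9: 1
  item 10: 0
  item 11: 2
  item 12: 4
  item 13: 3
Sum = 3 + 1 + 2 + 2 + 2 + 0 + 3 + 3 + 1 + 0 + 2 + 4 + 3 = 26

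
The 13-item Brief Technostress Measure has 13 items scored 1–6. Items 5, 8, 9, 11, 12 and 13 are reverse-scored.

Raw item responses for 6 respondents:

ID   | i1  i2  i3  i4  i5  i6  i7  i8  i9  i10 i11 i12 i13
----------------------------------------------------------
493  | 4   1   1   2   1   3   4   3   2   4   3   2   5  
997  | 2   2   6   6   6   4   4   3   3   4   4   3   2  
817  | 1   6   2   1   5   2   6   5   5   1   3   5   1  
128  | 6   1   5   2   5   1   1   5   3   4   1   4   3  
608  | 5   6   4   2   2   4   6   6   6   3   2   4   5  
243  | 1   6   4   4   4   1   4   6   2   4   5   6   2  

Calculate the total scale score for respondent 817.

37

Respondent 817 raw: 1, 6, 2, 1, 5, 2, 6, 5, 5, 1, 3, 5, 1.
Reverse-coded (on a 1–6 scale, reversed = 7 − raw):
  item 1: 1
  item 2: 6
  item 3: 2
  item 4: 1
  item 5: 7 − 5 = 2
  item 6: 2
  item 7: 6
  item 8: 7 − 5 = 2
  item 9: 7 − 5 = 2
  item 10: 1
  item 11: 7 − 3 = 4
  item 12: 7 − 5 = 2
  item 13: 7 − 1 = 6
Sum = 1 + 6 + 2 + 1 + 2 + 2 + 6 + 2 + 2 + 1 + 4 + 2 + 6 = 37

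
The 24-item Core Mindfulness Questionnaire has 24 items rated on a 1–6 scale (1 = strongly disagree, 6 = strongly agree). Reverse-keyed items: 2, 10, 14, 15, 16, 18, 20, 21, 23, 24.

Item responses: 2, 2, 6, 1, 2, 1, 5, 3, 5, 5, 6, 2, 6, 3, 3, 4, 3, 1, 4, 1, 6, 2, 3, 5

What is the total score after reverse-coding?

Reversing items 2, 10, 14, 15, 16, 18, 20, 21, 23 and 24 with 7 − raw:
Total = 2 + (7−2) + 6 + 1 + 2 + 1 + 5 + 3 + 5 + (7−5) + 6 + 2 + 6 + (7−3) + (7−3) + (7−4) + 3 + (7−1) + 4 + (7−1) + (7−6) + 2 + (7−3) + (7−5)
      = 2 + 5 + 6 + 1 + 2 + 1 + 5 + 3 + 5 + 2 + 6 + 2 + 6 + 4 + 4 + 3 + 3 + 6 + 4 + 6 + 1 + 2 + 4 + 2 = 85

85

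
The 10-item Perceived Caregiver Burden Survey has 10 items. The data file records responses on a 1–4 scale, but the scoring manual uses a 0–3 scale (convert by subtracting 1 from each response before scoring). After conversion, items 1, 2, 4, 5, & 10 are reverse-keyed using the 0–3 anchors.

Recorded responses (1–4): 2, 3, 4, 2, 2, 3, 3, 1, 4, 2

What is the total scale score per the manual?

19

Convert to 0–3: 1, 2, 3, 1, 1, 2, 2, 0, 3, 1
Reverse-coded (reverse-coded value = 3 − response):
  item 1: 3 − 1 = 2
  item 2: 3 − 2 = 1
  item 4: 3 − 1 = 2
  item 5: 3 − 1 = 2
  item 10: 3 − 1 = 2
Scored: 2, 1, 3, 2, 2, 2, 2, 0, 3, 2
Total = 19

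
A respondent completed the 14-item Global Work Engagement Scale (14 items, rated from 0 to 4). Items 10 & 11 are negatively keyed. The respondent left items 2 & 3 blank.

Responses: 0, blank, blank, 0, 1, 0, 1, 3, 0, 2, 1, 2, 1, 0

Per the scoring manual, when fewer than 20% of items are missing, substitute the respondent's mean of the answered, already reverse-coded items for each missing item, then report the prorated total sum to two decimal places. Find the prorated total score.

15.17

Reverse-coded (reverse-coded value = 4 − response):
  item 10: 4 − 2 = 2
  item 11: 4 − 1 = 3
Completed scored items (12 of 14): 0, 0, 1, 0, 1, 3, 0, 2, 3, 2, 1, 0; sum = 13.
Person mean = 13 / 12 ≈ 1.0833
Prorated total = (13 / 12) × 14 = 15.17 (to 2 dp)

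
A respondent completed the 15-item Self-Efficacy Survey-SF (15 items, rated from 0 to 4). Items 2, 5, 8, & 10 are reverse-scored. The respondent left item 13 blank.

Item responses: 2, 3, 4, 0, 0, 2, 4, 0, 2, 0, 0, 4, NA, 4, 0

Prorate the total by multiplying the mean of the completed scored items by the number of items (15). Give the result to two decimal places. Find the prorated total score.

Reverse-coded (on a 0–4 scale, reversed = 4 − raw):
  item 2: 4 − 3 = 1
  item 5: 4 − 0 = 4
  item 8: 4 − 0 = 4
  item 10: 4 − 0 = 4
Completed scored items (14 of 15): 2, 1, 4, 0, 4, 2, 4, 4, 2, 4, 0, 4, 4, 0; sum = 35.
Person mean = 35 / 14 ≈ 2.5000
Prorated total = (35 / 14) × 15 = 37.50 (to 2 dp)

37.50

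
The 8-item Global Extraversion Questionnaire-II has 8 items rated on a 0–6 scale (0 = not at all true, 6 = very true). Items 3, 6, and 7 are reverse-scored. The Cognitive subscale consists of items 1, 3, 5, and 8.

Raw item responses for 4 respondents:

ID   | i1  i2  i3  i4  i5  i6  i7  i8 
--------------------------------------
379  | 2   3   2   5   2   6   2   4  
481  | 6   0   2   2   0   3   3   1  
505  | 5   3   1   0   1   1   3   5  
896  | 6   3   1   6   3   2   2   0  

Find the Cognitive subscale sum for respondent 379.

12

Respondent 379 raw: 2, 3, 2, 5, 2, 6, 2, 4.
Cognitive items: 1, 3, 5, 8.
Reverse-coded (on a 0–6 scale, reversed = 6 − raw):
  item 1: 2
  item 3: 6 − 2 = 4
  item 5: 2
  item 8: 4
Sum = 2 + 4 + 2 + 4 = 12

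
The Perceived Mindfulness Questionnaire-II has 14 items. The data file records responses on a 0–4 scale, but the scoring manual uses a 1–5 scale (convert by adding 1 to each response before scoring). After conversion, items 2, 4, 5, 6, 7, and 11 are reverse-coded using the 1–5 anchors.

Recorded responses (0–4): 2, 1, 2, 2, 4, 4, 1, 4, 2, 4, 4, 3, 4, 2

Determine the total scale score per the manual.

Convert to 1–5: 3, 2, 3, 3, 5, 5, 2, 5, 3, 5, 5, 4, 5, 3
Reverse-coded (reversed = (1+5) − raw = 6 − raw):
  item 2: 6 − 2 = 4
  item 4: 6 − 3 = 3
  item 5: 6 − 5 = 1
  item 6: 6 − 5 = 1
  item 7: 6 − 2 = 4
  item 11: 6 − 5 = 1
Scored: 3, 4, 3, 3, 1, 1, 4, 5, 3, 5, 1, 4, 5, 3
Total = 45

45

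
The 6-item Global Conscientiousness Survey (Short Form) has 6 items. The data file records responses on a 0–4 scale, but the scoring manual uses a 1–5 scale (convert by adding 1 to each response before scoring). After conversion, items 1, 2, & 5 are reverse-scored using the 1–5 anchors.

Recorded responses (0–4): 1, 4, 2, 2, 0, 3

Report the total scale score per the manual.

Convert to 1–5: 2, 5, 3, 3, 1, 4
Reverse-coded (reverse-coded value = 6 − response):
  item 1: 6 − 2 = 4
  item 2: 6 − 5 = 1
  item 5: 6 − 1 = 5
Scored: 4, 1, 3, 3, 5, 4
Total = 20

20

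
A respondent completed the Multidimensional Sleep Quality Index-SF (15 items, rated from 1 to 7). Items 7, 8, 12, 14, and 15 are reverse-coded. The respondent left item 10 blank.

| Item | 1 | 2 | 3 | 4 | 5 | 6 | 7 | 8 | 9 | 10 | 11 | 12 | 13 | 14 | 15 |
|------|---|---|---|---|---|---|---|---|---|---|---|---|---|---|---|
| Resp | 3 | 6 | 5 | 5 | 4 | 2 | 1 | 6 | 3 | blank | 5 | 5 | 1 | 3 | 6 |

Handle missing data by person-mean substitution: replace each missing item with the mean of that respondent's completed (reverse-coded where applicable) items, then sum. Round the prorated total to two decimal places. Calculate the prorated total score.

56.79

Reverse-coded (reverse-coded value = 8 − response):
  item 7: 8 − 1 = 7
  item 8: 8 − 6 = 2
  item 12: 8 − 5 = 3
  item 14: 8 − 3 = 5
  item 15: 8 − 6 = 2
Completed scored items (14 of 15): 3, 6, 5, 5, 4, 2, 7, 2, 3, 5, 3, 1, 5, 2; sum = 53.
Person mean = 53 / 14 ≈ 3.7857
Prorated total = (53 / 14) × 15 = 56.79 (to 2 dp)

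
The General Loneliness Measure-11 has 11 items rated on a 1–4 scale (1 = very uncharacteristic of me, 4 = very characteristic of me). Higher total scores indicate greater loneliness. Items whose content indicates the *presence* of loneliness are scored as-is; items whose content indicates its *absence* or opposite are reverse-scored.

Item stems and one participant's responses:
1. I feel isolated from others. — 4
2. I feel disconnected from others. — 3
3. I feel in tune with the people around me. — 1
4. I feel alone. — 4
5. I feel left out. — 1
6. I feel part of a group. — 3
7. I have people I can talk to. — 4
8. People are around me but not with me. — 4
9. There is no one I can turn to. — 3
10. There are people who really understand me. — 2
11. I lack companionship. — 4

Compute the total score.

Items 3, 6, 7, 10 describe the absence/opposite of loneliness → reverse-score.
reversed = (1+4) − raw = 5 − raw.
  item 1: 4
  item 2: 3
  item 3: 5 − 1 = 4
  item 4: 4
  item 5: 1
  item 6: 5 − 3 = 2
  item 7: 5 − 4 = 1
  item 8: 4
  item 9: 3
  item 10: 5 − 2 = 3
  item 11: 4
Total = 4 + 3 + 4 + 4 + 1 + 2 + 1 + 4 + 3 + 3 + 4 = 33

33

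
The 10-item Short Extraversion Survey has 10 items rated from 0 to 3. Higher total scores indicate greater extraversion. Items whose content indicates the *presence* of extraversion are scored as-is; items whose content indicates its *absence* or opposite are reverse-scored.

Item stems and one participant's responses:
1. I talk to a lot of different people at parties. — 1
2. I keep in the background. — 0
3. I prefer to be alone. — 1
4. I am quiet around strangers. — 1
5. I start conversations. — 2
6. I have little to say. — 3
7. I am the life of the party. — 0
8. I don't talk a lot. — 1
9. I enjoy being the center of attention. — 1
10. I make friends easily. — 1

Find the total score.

Items 2, 3, 4, 6, 8 describe the absence/opposite of extraversion → reverse-score.
reversed = (0+3) − raw = 3 − raw.
  item 1: 1
  item 2: 3 − 0 = 3
  item 3: 3 − 1 = 2
  item 4: 3 − 1 = 2
  item 5: 2
  item 6: 3 − 3 = 0
  item 7: 0
  item 8: 3 − 1 = 2
  item 9: 1
  item 10: 1
Total = 1 + 3 + 2 + 2 + 2 + 0 + 0 + 2 + 1 + 1 = 14

14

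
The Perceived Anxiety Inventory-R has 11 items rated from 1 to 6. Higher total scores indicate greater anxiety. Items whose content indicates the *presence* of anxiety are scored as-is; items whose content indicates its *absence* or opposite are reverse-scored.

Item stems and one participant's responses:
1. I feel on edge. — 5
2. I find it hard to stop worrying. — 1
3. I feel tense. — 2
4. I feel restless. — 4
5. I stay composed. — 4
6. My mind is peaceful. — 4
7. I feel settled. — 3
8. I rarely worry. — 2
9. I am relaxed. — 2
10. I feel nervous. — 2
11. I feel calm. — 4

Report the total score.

37

Items 5, 6, 7, 8, 9, 11 describe the absence/opposite of anxiety → reverse-score.
on a 1–6 scale, reversed = 7 − raw.
  item 1: 5
  item 2: 1
  item 3: 2
  item 4: 4
  item 5: 7 − 4 = 3
  item 6: 7 − 4 = 3
  item 7: 7 − 3 = 4
  item 8: 7 − 2 = 5
  item 9: 7 − 2 = 5
  item 10: 2
  item 11: 7 − 4 = 3
Total = 5 + 1 + 2 + 4 + 3 + 3 + 4 + 5 + 5 + 2 + 3 = 37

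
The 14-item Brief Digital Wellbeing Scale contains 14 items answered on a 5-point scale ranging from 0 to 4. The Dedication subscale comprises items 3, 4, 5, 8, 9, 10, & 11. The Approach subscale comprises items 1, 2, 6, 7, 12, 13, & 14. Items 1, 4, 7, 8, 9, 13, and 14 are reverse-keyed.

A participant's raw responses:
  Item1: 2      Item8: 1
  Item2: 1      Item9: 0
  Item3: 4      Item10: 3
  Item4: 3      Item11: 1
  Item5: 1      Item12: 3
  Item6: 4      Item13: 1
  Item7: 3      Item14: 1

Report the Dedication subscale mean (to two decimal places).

Dedication items: 3, 4, 5, 8, 9, 10, 11.
Of these, items 4, 8, & 9 are reverse-keyed; reverse-coded value = 4 − response.
  item 3: 4
  item 4: 4 − 3 = 1
  item 5: 1
  item 8: 4 − 1 = 3
  item 9: 4 − 0 = 4
  item 10: 3
  item 11: 1
Sum = 4 + 1 + 1 + 3 + 4 + 3 + 1 = 17
Mean = 17 / 7 = 2.43

2.43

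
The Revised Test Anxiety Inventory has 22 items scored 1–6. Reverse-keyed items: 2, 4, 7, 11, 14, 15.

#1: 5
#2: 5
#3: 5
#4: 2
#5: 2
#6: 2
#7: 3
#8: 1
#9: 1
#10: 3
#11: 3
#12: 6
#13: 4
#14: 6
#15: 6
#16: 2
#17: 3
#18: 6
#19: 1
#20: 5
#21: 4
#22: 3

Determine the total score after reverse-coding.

70

Raw sum = 78. Reverse-keyed items: 2, 4, 7, 11, 14, 15; their raw sum = 25.
Each reversal replaces raw with 7 − raw, changing the total by 7 − 2·raw per item.
Total = 78 + 6·7 − 2·25 = 78 + 42 − 50 = 70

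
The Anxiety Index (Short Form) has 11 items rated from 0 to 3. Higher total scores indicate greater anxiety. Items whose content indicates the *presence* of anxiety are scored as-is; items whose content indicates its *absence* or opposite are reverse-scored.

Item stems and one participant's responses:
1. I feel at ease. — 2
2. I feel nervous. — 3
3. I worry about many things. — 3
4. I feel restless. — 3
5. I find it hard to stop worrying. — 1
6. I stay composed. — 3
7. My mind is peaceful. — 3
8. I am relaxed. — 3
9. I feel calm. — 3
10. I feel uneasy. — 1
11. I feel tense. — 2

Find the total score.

Items 1, 6, 7, 8, 9 describe the absence/opposite of anxiety → reverse-score.
on a 0–3 scale, reversed = 3 − raw.
  item 1: 3 − 2 = 1
  item 2: 3
  item 3: 3
  item 4: 3
  item 5: 1
  item 6: 3 − 3 = 0
  item 7: 3 − 3 = 0
  item 8: 3 − 3 = 0
  item 9: 3 − 3 = 0
  item 10: 1
  item 11: 2
Total = 1 + 3 + 3 + 3 + 1 + 0 + 0 + 0 + 0 + 1 + 2 = 14

14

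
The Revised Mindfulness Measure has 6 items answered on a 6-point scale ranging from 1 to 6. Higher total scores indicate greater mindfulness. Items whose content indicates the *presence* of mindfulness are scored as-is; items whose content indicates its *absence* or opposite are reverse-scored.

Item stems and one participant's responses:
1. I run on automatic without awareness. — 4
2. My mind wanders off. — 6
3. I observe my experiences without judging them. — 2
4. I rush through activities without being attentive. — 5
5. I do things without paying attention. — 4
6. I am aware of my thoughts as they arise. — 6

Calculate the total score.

Items 1, 2, 4, 5 describe the absence/opposite of mindfulness → reverse-score.
on a 1–6 scale, reversed = 7 − raw.
  item 1: 7 − 4 = 3
  item 2: 7 − 6 = 1
  item 3: 2
  item 4: 7 − 5 = 2
  item 5: 7 − 4 = 3
  item 6: 6
Total = 3 + 1 + 2 + 2 + 3 + 6 = 17

17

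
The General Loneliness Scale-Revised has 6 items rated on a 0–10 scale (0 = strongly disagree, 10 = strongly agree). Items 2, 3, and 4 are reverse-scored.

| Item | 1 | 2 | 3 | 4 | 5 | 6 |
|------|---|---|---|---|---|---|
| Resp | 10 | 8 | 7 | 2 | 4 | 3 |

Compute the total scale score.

30

Raw sum = 34. Reverse-scored items: 2, 3, 4; their raw sum = 17.
Each reversal replaces raw with 10 − raw, changing the total by 10 − 2·raw per item.
Total = 34 + 3·10 − 2·17 = 34 + 30 − 34 = 30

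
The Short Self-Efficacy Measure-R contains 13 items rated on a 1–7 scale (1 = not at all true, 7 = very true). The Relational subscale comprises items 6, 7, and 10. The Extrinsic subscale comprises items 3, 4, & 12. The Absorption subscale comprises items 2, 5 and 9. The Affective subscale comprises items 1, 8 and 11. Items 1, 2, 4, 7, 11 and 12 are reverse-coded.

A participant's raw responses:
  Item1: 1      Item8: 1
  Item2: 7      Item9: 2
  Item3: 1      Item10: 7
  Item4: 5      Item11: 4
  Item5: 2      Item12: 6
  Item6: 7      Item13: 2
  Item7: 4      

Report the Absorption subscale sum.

5

Absorption items: 2, 5, 9.
Of these, item 2 is reverse-coded; on a 1–7 scale, reversed = 8 − raw.
  item 2: 8 − 7 = 1
  item 5: 2
  item 9: 2
Sum = 1 + 2 + 2 = 5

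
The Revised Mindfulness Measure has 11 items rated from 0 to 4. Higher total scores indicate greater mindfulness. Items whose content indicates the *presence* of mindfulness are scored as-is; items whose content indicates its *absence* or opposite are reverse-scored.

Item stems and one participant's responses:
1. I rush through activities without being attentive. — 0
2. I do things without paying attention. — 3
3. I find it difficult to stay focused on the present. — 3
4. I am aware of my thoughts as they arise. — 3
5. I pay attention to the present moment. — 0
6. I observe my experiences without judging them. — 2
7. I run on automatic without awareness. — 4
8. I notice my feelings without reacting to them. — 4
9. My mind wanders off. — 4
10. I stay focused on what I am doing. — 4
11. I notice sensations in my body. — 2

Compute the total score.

Items 1, 2, 3, 7, 9 describe the absence/opposite of mindfulness → reverse-score.
on a 0–4 scale, reversed = 4 − raw.
  item 1: 4 − 0 = 4
  item 2: 4 − 3 = 1
  item 3: 4 − 3 = 1
  item 4: 3
  item 5: 0
  item 6: 2
  item 7: 4 − 4 = 0
  item 8: 4
  item 9: 4 − 4 = 0
  item 10: 4
  item 11: 2
Total = 4 + 1 + 1 + 3 + 0 + 2 + 0 + 4 + 0 + 4 + 2 = 21

21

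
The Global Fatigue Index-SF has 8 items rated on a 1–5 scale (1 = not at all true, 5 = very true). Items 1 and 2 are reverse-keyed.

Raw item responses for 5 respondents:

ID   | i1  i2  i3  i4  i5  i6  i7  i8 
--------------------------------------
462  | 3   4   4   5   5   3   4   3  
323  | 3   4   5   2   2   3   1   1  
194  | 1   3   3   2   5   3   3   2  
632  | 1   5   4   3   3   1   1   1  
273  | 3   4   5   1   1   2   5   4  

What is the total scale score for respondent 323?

Respondent 323 raw: 3, 4, 5, 2, 2, 3, 1, 1.
Reverse-coded (reverse-coded value = 6 − response):
  item 1: 6 − 3 = 3
  item 2: 6 − 4 = 2
  item 3: 5
  item 4: 2
  item 5: 2
  item 6: 3
  item 7: 1
  item 8: 1
Sum = 3 + 2 + 5 + 2 + 2 + 3 + 1 + 1 = 19

19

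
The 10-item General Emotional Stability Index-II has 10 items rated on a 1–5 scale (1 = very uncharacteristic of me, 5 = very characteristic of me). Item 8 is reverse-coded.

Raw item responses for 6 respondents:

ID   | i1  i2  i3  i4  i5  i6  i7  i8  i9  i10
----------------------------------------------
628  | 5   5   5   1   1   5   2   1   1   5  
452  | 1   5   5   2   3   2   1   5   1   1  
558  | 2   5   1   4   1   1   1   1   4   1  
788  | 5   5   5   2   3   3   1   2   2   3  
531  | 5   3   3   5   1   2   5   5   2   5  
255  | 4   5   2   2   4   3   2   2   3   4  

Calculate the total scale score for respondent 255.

Respondent 255 raw: 4, 5, 2, 2, 4, 3, 2, 2, 3, 4.
Reverse-coded (reversed = (1+5) − raw = 6 − raw):
  item 1: 4
  item 2: 5
  item 3: 2
  item 4: 2
  item 5: 4
  item 6: 3
  item 7: 2
  item 8: 6 − 2 = 4
  item 9: 3
  item 10: 4
Sum = 4 + 5 + 2 + 2 + 4 + 3 + 2 + 4 + 3 + 4 = 33

33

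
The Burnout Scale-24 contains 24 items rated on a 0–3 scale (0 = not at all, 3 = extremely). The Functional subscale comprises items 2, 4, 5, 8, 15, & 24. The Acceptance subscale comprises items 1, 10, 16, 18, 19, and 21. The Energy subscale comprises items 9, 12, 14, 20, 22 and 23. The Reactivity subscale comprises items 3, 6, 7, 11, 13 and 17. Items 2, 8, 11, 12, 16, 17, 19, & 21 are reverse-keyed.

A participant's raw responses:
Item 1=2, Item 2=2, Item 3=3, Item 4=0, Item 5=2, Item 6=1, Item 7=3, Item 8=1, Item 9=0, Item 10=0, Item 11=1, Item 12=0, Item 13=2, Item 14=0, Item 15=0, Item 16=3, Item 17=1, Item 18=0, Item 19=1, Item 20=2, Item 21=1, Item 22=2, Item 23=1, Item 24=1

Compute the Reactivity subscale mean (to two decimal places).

2.17

Reactivity items: 3, 6, 7, 11, 13, 17.
Of these, items 11 and 17 are reverse-keyed; reversed = (0+3) − raw = 3 − raw.
  item 3: 3
  item 6: 1
  item 7: 3
  item 11: 3 − 1 = 2
  item 13: 2
  item 17: 3 − 1 = 2
Sum = 3 + 1 + 3 + 2 + 2 + 2 = 13
Mean = 13 / 6 = 2.17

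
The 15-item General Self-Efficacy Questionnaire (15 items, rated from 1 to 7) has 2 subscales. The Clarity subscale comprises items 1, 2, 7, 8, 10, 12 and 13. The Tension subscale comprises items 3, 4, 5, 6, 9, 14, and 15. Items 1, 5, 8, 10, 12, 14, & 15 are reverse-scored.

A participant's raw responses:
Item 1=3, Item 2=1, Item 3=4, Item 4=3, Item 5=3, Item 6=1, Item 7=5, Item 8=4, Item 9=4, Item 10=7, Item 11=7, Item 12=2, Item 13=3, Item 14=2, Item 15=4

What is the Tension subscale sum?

27

Tension items: 3, 4, 5, 6, 9, 14, 15.
Of these, items 5, 14, and 15 are reverse-scored; reverse-coded value = 8 − response.
  item 3: 4
  item 4: 3
  item 5: 8 − 3 = 5
  item 6: 1
  item 9: 4
  item 14: 8 − 2 = 6
  item 15: 8 − 4 = 4
Sum = 4 + 3 + 5 + 1 + 4 + 6 + 4 = 27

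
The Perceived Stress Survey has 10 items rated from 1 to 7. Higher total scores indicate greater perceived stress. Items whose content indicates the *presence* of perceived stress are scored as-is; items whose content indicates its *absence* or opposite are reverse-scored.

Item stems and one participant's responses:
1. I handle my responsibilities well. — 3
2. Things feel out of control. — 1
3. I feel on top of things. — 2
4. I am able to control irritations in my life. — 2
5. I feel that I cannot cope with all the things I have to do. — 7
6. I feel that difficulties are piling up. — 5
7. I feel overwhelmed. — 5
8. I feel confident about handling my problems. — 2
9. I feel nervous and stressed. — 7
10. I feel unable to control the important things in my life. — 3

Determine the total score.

Items 1, 3, 4, 8 describe the absence/opposite of perceived stress → reverse-score.
reversed = (1+7) − raw = 8 − raw.
  item 1: 8 − 3 = 5
  item 2: 1
  item 3: 8 − 2 = 6
  item 4: 8 − 2 = 6
  item 5: 7
  item 6: 5
  item 7: 5
  item 8: 8 − 2 = 6
  item 9: 7
  item 10: 3
Total = 5 + 1 + 6 + 6 + 7 + 5 + 5 + 6 + 7 + 3 = 51

51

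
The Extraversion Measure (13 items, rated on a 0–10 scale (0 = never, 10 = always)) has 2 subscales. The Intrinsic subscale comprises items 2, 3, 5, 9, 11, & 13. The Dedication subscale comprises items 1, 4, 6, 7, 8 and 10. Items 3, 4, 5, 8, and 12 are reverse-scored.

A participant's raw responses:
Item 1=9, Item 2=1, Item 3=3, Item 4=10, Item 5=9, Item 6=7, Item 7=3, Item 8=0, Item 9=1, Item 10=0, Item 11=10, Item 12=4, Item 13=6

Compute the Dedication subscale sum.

29

Dedication items: 1, 4, 6, 7, 8, 10.
Of these, items 4 & 8 are reverse-scored; on a 0–10 scale, reversed = 10 − raw.
  item 1: 9
  item 4: 10 − 10 = 0
  item 6: 7
  item 7: 3
  item 8: 10 − 0 = 10
  item 10: 0
Sum = 9 + 0 + 7 + 3 + 10 + 0 = 29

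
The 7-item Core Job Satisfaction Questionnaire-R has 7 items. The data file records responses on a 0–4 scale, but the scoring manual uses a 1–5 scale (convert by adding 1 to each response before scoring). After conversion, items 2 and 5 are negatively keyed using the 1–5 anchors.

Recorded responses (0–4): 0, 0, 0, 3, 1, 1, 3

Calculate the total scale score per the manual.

21

Convert to 1–5: 1, 1, 1, 4, 2, 2, 4
Reverse-coded (reversed = (1+5) − raw = 6 − raw):
  item 2: 6 − 1 = 5
  item 5: 6 − 2 = 4
Scored: 1, 5, 1, 4, 4, 2, 4
Total = 21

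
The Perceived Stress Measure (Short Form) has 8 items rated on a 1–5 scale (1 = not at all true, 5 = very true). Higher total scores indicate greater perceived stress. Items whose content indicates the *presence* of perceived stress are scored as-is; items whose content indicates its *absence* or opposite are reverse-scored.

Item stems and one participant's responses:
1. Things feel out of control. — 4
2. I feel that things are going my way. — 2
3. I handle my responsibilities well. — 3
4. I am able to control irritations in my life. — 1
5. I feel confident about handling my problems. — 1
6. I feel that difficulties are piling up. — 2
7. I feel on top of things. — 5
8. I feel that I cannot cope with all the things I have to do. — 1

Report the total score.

Items 2, 3, 4, 5, 7 describe the absence/opposite of perceived stress → reverse-score.
reversed = (1+5) − raw = 6 − raw.
  item 1: 4
  item 2: 6 − 2 = 4
  item 3: 6 − 3 = 3
  item 4: 6 − 1 = 5
  item 5: 6 − 1 = 5
  item 6: 2
  item 7: 6 − 5 = 1
  item 8: 1
Total = 4 + 4 + 3 + 5 + 5 + 2 + 1 + 1 = 25

25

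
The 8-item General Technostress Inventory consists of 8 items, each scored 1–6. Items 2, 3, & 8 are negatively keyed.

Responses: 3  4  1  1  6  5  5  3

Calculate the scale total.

33

Raw sum = 28. Negatively keyed items: 2, 3, 8; their raw sum = 8.
Each reversal replaces raw with 7 − raw, changing the total by 7 − 2·raw per item.
Total = 28 + 3·7 − 2·8 = 28 + 21 − 16 = 33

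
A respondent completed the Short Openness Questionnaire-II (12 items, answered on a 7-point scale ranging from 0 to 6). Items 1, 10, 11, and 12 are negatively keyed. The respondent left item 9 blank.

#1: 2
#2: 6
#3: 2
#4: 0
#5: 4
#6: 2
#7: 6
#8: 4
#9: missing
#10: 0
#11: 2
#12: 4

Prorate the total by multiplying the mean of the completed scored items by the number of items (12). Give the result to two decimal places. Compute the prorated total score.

Reverse-coded (on a 0–6 scale, reversed = 6 − raw):
  item 1: 6 − 2 = 4
  item 10: 6 − 0 = 6
  item 11: 6 − 2 = 4
  item 12: 6 − 4 = 2
Completed scored items (11 of 12): 4, 6, 2, 0, 4, 2, 6, 4, 6, 4, 2; sum = 40.
Person mean = 40 / 11 ≈ 3.6364
Prorated total = (40 / 11) × 12 = 43.64 (to 2 dp)

43.64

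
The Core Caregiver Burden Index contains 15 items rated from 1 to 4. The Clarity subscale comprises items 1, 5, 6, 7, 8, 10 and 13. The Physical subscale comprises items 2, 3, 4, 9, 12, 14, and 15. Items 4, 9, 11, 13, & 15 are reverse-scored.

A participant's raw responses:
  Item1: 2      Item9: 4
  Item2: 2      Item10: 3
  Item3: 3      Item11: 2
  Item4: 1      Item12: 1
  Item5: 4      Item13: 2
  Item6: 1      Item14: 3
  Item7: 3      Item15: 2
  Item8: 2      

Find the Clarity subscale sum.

18

Clarity items: 1, 5, 6, 7, 8, 10, 13.
Of these, item 13 is reverse-scored; reversed = (1+4) − raw = 5 − raw.
  item 1: 2
  item 5: 4
  item 6: 1
  item 7: 3
  item 8: 2
  item 10: 3
  item 13: 5 − 2 = 3
Sum = 2 + 4 + 1 + 3 + 2 + 3 + 3 = 18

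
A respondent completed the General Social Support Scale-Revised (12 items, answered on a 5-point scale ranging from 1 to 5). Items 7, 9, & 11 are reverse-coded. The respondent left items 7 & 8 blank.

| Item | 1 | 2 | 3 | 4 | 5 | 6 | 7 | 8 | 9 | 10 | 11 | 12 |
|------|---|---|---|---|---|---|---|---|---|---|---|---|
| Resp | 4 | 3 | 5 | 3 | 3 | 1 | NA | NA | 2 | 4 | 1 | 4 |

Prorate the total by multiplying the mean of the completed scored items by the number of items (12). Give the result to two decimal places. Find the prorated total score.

43.20

Reverse-coded (reverse-coded value = 6 − response):
  item 9: 6 − 2 = 4
  item 11: 6 − 1 = 5
Completed scored items (10 of 12): 4, 3, 5, 3, 3, 1, 4, 4, 5, 4; sum = 36.
Person mean = 36 / 10 ≈ 3.6000
Prorated total = (36 / 10) × 12 = 43.20 (to 2 dp)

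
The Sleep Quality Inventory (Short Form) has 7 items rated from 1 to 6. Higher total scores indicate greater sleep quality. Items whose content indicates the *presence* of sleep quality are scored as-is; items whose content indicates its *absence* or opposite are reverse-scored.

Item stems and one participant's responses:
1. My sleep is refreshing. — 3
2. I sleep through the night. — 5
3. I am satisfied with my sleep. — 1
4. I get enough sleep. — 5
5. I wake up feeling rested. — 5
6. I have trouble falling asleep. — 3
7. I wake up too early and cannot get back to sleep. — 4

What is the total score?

Items 6, 7 describe the absence/opposite of sleep quality → reverse-score.
reverse-coded value = 7 − response.
  item 1: 3
  item 2: 5
  item 3: 1
  item 4: 5
  item 5: 5
  item 6: 7 − 3 = 4
  item 7: 7 − 4 = 3
Total = 3 + 5 + 1 + 5 + 5 + 4 + 3 = 26

26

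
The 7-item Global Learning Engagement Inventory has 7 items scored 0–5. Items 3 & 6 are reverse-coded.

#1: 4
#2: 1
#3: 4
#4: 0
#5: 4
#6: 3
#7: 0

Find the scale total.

Apply reverse scoring (on a 0–5 scale, reversed = 5 − raw):
  item 3: 5 − 4 = 1
  item 6: 5 − 3 = 2
After reverse-coding: 4, 1, 1, 0, 4, 2, 0
Total = 4 + 1 + 1 + 0 + 4 + 2 + 0 = 12

12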